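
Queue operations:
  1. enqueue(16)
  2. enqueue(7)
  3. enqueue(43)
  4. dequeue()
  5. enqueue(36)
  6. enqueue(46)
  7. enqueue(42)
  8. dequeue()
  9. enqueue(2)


enqueue(16) -> [16]
enqueue(7) -> [16, 7]
enqueue(43) -> [16, 7, 43]
dequeue()->16, [7, 43]
enqueue(36) -> [7, 43, 36]
enqueue(46) -> [7, 43, 36, 46]
enqueue(42) -> [7, 43, 36, 46, 42]
dequeue()->7, [43, 36, 46, 42]
enqueue(2) -> [43, 36, 46, 42, 2]

Final queue: [43, 36, 46, 42, 2]


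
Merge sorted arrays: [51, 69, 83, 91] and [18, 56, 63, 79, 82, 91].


Take 18 from B
Take 51 from A
Take 56 from B
Take 63 from B
Take 69 from A
Take 79 from B
Take 82 from B
Take 83 from A
Take 91 from A

Merged: [18, 51, 56, 63, 69, 79, 82, 83, 91, 91]


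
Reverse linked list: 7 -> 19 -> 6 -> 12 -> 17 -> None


Step 1: curr=7, set curr.next=prev(None) | reversed so far: 7
Step 2: curr=19, set curr.next=prev(7) | reversed so far: 19 -> 7
Step 3: curr=6, set curr.next=prev(19) | reversed so far: 6 -> 19 -> 7
Step 4: curr=12, set curr.next=prev(6) | reversed so far: 12 -> 6 -> 19 -> 7
Step 5: curr=17, set curr.next=prev(12) | reversed so far: 17 -> 12 -> 6 -> 19 -> 7

17 -> 12 -> 6 -> 19 -> 7 -> None


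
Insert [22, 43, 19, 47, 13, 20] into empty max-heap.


Insert 22: [22]
Insert 43: [43, 22]
Insert 19: [43, 22, 19]
Insert 47: [47, 43, 19, 22]
Insert 13: [47, 43, 19, 22, 13]
Insert 20: [47, 43, 20, 22, 13, 19]

Final heap: [47, 43, 20, 22, 13, 19]


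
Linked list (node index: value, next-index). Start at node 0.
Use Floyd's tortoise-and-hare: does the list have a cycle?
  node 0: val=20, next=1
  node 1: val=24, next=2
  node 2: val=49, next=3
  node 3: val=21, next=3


Floyd's tortoise (slow, +1) and hare (fast, +2):
  init: slow=0, fast=0
  step 1: slow=1, fast=2
  step 2: slow=2, fast=3
  step 3: slow=3, fast=3
  slow == fast at node 3: cycle detected

Cycle: yes


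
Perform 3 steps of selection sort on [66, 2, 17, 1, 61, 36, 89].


Initial: [66, 2, 17, 1, 61, 36, 89]
Step 1: min=1 at 3
  Swap: [1, 2, 17, 66, 61, 36, 89]
Step 2: min=2 at 1
  Swap: [1, 2, 17, 66, 61, 36, 89]
Step 3: min=17 at 2
  Swap: [1, 2, 17, 66, 61, 36, 89]

After 3 steps: [1, 2, 17, 66, 61, 36, 89]


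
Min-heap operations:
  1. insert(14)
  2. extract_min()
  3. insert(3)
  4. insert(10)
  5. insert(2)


insert(14) -> [14]
extract_min()->14, []
insert(3) -> [3]
insert(10) -> [3, 10]
insert(2) -> [2, 10, 3]

Final heap: [2, 10, 3]


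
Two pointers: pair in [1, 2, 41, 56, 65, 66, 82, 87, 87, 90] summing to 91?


lo=0(1)+hi=9(90)=91

Yes: 1+90=91


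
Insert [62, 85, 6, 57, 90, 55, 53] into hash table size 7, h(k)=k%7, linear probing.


Insert 62: h=6 -> slot 6
Insert 85: h=1 -> slot 1
Insert 6: h=6, 1 probes -> slot 0
Insert 57: h=1, 1 probes -> slot 2
Insert 90: h=6, 4 probes -> slot 3
Insert 55: h=6, 5 probes -> slot 4
Insert 53: h=4, 1 probes -> slot 5

Table: [6, 85, 57, 90, 55, 53, 62]


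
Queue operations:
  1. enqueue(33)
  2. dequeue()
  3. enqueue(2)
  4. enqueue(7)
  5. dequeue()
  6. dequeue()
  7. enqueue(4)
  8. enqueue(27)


enqueue(33) -> [33]
dequeue()->33, []
enqueue(2) -> [2]
enqueue(7) -> [2, 7]
dequeue()->2, [7]
dequeue()->7, []
enqueue(4) -> [4]
enqueue(27) -> [4, 27]

Final queue: [4, 27]


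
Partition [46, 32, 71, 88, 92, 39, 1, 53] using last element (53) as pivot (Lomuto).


Pivot: 53
  46 <= 53: advance i (no swap)
  32 <= 53: advance i (no swap)
  39 <= 53: swap -> [46, 32, 39, 88, 92, 71, 1, 53]
  1 <= 53: swap -> [46, 32, 39, 1, 92, 71, 88, 53]
Place pivot at 4: [46, 32, 39, 1, 53, 71, 88, 92]

Partitioned: [46, 32, 39, 1, 53, 71, 88, 92]


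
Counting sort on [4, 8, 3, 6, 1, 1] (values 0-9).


Input: [4, 8, 3, 6, 1, 1]
Counts: [0, 2, 0, 1, 1, 0, 1, 0, 1, 0]

Sorted: [1, 1, 3, 4, 6, 8]


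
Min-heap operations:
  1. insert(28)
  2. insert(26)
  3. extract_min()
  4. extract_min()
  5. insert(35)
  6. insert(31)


insert(28) -> [28]
insert(26) -> [26, 28]
extract_min()->26, [28]
extract_min()->28, []
insert(35) -> [35]
insert(31) -> [31, 35]

Final heap: [31, 35]


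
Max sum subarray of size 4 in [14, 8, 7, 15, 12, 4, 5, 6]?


[0:4]: 44
[1:5]: 42
[2:6]: 38
[3:7]: 36
[4:8]: 27

Max: 44 at [0:4]


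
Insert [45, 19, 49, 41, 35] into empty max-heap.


Insert 45: [45]
Insert 19: [45, 19]
Insert 49: [49, 19, 45]
Insert 41: [49, 41, 45, 19]
Insert 35: [49, 41, 45, 19, 35]

Final heap: [49, 41, 45, 19, 35]


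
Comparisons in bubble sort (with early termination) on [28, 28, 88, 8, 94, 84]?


Algorithm: bubble sort (with early termination)
Input: [28, 28, 88, 8, 94, 84]
Sorted: [8, 28, 28, 84, 88, 94]

14


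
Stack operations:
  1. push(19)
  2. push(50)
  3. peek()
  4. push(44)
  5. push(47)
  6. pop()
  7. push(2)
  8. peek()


push(19) -> [19]
push(50) -> [19, 50]
peek()->50
push(44) -> [19, 50, 44]
push(47) -> [19, 50, 44, 47]
pop()->47, [19, 50, 44]
push(2) -> [19, 50, 44, 2]
peek()->2

Final stack: [19, 50, 44, 2]


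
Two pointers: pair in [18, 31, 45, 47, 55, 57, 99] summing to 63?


lo=0(18)+hi=6(99)=117
lo=0(18)+hi=5(57)=75
lo=0(18)+hi=4(55)=73
lo=0(18)+hi=3(47)=65
lo=0(18)+hi=2(45)=63

Yes: 18+45=63


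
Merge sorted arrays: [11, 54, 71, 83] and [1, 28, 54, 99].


Take 1 from B
Take 11 from A
Take 28 from B
Take 54 from A
Take 54 from B
Take 71 from A
Take 83 from A

Merged: [1, 11, 28, 54, 54, 71, 83, 99]


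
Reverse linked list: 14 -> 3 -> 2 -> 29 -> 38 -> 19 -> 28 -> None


Step 1: curr=14, set curr.next=prev(None) | reversed so far: 14
Step 2: curr=3, set curr.next=prev(14) | reversed so far: 3 -> 14
Step 3: curr=2, set curr.next=prev(3) | reversed so far: 2 -> 3 -> 14
Step 4: curr=29, set curr.next=prev(2) | reversed so far: 29 -> 2 -> 3 -> 14
Step 5: curr=38, set curr.next=prev(29) | reversed so far: 38 -> 29 -> 2 -> 3 -> 14
Step 6: curr=19, set curr.next=prev(38) | reversed so far: 19 -> 38 -> 29 -> 2 -> 3 -> 14
Step 7: curr=28, set curr.next=prev(19) | reversed so far: 28 -> 19 -> 38 -> 29 -> 2 -> 3 -> 14

28 -> 19 -> 38 -> 29 -> 2 -> 3 -> 14 -> None


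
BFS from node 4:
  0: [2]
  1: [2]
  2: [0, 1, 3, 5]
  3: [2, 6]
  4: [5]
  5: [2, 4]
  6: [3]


Visit 4, enqueue [5]
Visit 5, enqueue [2]
Visit 2, enqueue [0, 1, 3]
Visit 0, enqueue []
Visit 1, enqueue []
Visit 3, enqueue [6]
Visit 6, enqueue []

BFS order: [4, 5, 2, 0, 1, 3, 6]


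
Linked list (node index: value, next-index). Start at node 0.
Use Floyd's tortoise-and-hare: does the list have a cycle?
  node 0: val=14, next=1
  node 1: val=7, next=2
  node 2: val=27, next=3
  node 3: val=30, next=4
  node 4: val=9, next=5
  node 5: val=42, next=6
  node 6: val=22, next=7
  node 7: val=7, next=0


Floyd's tortoise (slow, +1) and hare (fast, +2):
  init: slow=0, fast=0
  step 1: slow=1, fast=2
  step 2: slow=2, fast=4
  step 3: slow=3, fast=6
  step 4: slow=4, fast=0
  step 5: slow=5, fast=2
  step 6: slow=6, fast=4
  step 7: slow=7, fast=6
  step 8: slow=0, fast=0
  slow == fast at node 0: cycle detected

Cycle: yes


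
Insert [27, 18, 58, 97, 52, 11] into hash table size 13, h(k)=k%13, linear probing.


Insert 27: h=1 -> slot 1
Insert 18: h=5 -> slot 5
Insert 58: h=6 -> slot 6
Insert 97: h=6, 1 probes -> slot 7
Insert 52: h=0 -> slot 0
Insert 11: h=11 -> slot 11

Table: [52, 27, None, None, None, 18, 58, 97, None, None, None, 11, None]


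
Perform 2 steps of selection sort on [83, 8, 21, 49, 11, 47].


Initial: [83, 8, 21, 49, 11, 47]
Step 1: min=8 at 1
  Swap: [8, 83, 21, 49, 11, 47]
Step 2: min=11 at 4
  Swap: [8, 11, 21, 49, 83, 47]

After 2 steps: [8, 11, 21, 49, 83, 47]


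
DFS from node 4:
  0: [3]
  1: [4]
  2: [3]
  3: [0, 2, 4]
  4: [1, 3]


Visit 4, push [3, 1]
Visit 1, push []
Visit 3, push [2, 0]
Visit 0, push []
Visit 2, push []

DFS order: [4, 1, 3, 0, 2]


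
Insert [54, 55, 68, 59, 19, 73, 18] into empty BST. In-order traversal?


Insert 54: root
Insert 55: R from 54
Insert 68: R from 54 -> R from 55
Insert 59: R from 54 -> R from 55 -> L from 68
Insert 19: L from 54
Insert 73: R from 54 -> R from 55 -> R from 68
Insert 18: L from 54 -> L from 19

In-order: [18, 19, 54, 55, 59, 68, 73]


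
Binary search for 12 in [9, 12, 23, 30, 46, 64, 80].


Step 1: lo=0, hi=6, mid=3, val=30
Step 2: lo=0, hi=2, mid=1, val=12

Found at index 1


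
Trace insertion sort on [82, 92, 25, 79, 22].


Initial: [82, 92, 25, 79, 22]
Insert 92: [82, 92, 25, 79, 22]
Insert 25: [25, 82, 92, 79, 22]
Insert 79: [25, 79, 82, 92, 22]
Insert 22: [22, 25, 79, 82, 92]

Sorted: [22, 25, 79, 82, 92]


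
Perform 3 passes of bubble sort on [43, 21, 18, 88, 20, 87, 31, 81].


Initial: [43, 21, 18, 88, 20, 87, 31, 81]
Pass 1: [21, 18, 43, 20, 87, 31, 81, 88] (6 swaps)
Pass 2: [18, 21, 20, 43, 31, 81, 87, 88] (4 swaps)
Pass 3: [18, 20, 21, 31, 43, 81, 87, 88] (2 swaps)

After 3 passes: [18, 20, 21, 31, 43, 81, 87, 88]


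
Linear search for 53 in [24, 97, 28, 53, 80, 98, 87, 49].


i=0: 24!=53
i=1: 97!=53
i=2: 28!=53
i=3: 53==53 found!

Found at 3, 4 comps


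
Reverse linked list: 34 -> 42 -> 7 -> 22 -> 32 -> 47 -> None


Step 1: curr=34, set curr.next=prev(None) | reversed so far: 34
Step 2: curr=42, set curr.next=prev(34) | reversed so far: 42 -> 34
Step 3: curr=7, set curr.next=prev(42) | reversed so far: 7 -> 42 -> 34
Step 4: curr=22, set curr.next=prev(7) | reversed so far: 22 -> 7 -> 42 -> 34
Step 5: curr=32, set curr.next=prev(22) | reversed so far: 32 -> 22 -> 7 -> 42 -> 34
Step 6: curr=47, set curr.next=prev(32) | reversed so far: 47 -> 32 -> 22 -> 7 -> 42 -> 34

47 -> 32 -> 22 -> 7 -> 42 -> 34 -> None


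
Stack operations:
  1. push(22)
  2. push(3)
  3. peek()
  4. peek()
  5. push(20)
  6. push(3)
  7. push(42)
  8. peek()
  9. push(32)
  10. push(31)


push(22) -> [22]
push(3) -> [22, 3]
peek()->3
peek()->3
push(20) -> [22, 3, 20]
push(3) -> [22, 3, 20, 3]
push(42) -> [22, 3, 20, 3, 42]
peek()->42
push(32) -> [22, 3, 20, 3, 42, 32]
push(31) -> [22, 3, 20, 3, 42, 32, 31]

Final stack: [22, 3, 20, 3, 42, 32, 31]


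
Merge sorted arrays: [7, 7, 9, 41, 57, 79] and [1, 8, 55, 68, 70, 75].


Take 1 from B
Take 7 from A
Take 7 from A
Take 8 from B
Take 9 from A
Take 41 from A
Take 55 from B
Take 57 from A
Take 68 from B
Take 70 from B
Take 75 from B

Merged: [1, 7, 7, 8, 9, 41, 55, 57, 68, 70, 75, 79]


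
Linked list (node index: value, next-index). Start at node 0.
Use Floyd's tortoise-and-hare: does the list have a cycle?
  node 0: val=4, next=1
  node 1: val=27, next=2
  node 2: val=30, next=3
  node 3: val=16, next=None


Floyd's tortoise (slow, +1) and hare (fast, +2):
  init: slow=0, fast=0
  step 1: slow=1, fast=2
  step 2: fast 2->3->None, no cycle

Cycle: no


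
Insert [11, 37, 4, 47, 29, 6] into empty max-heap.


Insert 11: [11]
Insert 37: [37, 11]
Insert 4: [37, 11, 4]
Insert 47: [47, 37, 4, 11]
Insert 29: [47, 37, 4, 11, 29]
Insert 6: [47, 37, 6, 11, 29, 4]

Final heap: [47, 37, 6, 11, 29, 4]


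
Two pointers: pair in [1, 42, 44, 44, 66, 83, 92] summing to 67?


lo=0(1)+hi=6(92)=93
lo=0(1)+hi=5(83)=84
lo=0(1)+hi=4(66)=67

Yes: 1+66=67


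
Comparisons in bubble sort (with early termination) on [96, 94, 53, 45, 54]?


Algorithm: bubble sort (with early termination)
Input: [96, 94, 53, 45, 54]
Sorted: [45, 53, 54, 94, 96]

10


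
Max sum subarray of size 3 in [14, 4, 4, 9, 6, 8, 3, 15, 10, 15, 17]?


[0:3]: 22
[1:4]: 17
[2:5]: 19
[3:6]: 23
[4:7]: 17
[5:8]: 26
[6:9]: 28
[7:10]: 40
[8:11]: 42

Max: 42 at [8:11]


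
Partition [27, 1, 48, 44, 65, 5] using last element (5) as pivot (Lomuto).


Pivot: 5
  1 <= 5: swap -> [1, 27, 48, 44, 65, 5]
Place pivot at 1: [1, 5, 48, 44, 65, 27]

Partitioned: [1, 5, 48, 44, 65, 27]


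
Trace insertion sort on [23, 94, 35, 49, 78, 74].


Initial: [23, 94, 35, 49, 78, 74]
Insert 94: [23, 94, 35, 49, 78, 74]
Insert 35: [23, 35, 94, 49, 78, 74]
Insert 49: [23, 35, 49, 94, 78, 74]
Insert 78: [23, 35, 49, 78, 94, 74]
Insert 74: [23, 35, 49, 74, 78, 94]

Sorted: [23, 35, 49, 74, 78, 94]


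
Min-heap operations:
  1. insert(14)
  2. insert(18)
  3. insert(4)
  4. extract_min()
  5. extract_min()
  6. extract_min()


insert(14) -> [14]
insert(18) -> [14, 18]
insert(4) -> [4, 18, 14]
extract_min()->4, [14, 18]
extract_min()->14, [18]
extract_min()->18, []

Final heap: []


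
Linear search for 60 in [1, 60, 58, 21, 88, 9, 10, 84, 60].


i=0: 1!=60
i=1: 60==60 found!

Found at 1, 2 comps


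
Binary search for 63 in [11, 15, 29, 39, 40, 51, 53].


Step 1: lo=0, hi=6, mid=3, val=39
Step 2: lo=4, hi=6, mid=5, val=51
Step 3: lo=6, hi=6, mid=6, val=53

Not found


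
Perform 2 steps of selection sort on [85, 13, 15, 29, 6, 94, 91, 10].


Initial: [85, 13, 15, 29, 6, 94, 91, 10]
Step 1: min=6 at 4
  Swap: [6, 13, 15, 29, 85, 94, 91, 10]
Step 2: min=10 at 7
  Swap: [6, 10, 15, 29, 85, 94, 91, 13]

After 2 steps: [6, 10, 15, 29, 85, 94, 91, 13]


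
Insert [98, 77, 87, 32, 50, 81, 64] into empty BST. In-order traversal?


Insert 98: root
Insert 77: L from 98
Insert 87: L from 98 -> R from 77
Insert 32: L from 98 -> L from 77
Insert 50: L from 98 -> L from 77 -> R from 32
Insert 81: L from 98 -> R from 77 -> L from 87
Insert 64: L from 98 -> L from 77 -> R from 32 -> R from 50

In-order: [32, 50, 64, 77, 81, 87, 98]


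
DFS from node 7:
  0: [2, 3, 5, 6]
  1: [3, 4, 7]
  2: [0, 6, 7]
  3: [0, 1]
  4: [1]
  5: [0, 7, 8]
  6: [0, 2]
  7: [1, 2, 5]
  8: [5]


Visit 7, push [5, 2, 1]
Visit 1, push [4, 3]
Visit 3, push [0]
Visit 0, push [6, 5, 2]
Visit 2, push [6]
Visit 6, push []
Visit 5, push [8]
Visit 8, push []
Visit 4, push []

DFS order: [7, 1, 3, 0, 2, 6, 5, 8, 4]


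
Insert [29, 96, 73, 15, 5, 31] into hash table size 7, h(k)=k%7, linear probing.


Insert 29: h=1 -> slot 1
Insert 96: h=5 -> slot 5
Insert 73: h=3 -> slot 3
Insert 15: h=1, 1 probes -> slot 2
Insert 5: h=5, 1 probes -> slot 6
Insert 31: h=3, 1 probes -> slot 4

Table: [None, 29, 15, 73, 31, 96, 5]


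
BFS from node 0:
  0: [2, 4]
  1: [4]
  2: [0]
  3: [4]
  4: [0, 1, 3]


Visit 0, enqueue [2, 4]
Visit 2, enqueue []
Visit 4, enqueue [1, 3]
Visit 1, enqueue []
Visit 3, enqueue []

BFS order: [0, 2, 4, 1, 3]


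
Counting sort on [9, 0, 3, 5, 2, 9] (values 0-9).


Input: [9, 0, 3, 5, 2, 9]
Counts: [1, 0, 1, 1, 0, 1, 0, 0, 0, 2]

Sorted: [0, 2, 3, 5, 9, 9]


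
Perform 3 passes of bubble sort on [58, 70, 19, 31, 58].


Initial: [58, 70, 19, 31, 58]
Pass 1: [58, 19, 31, 58, 70] (3 swaps)
Pass 2: [19, 31, 58, 58, 70] (2 swaps)
Pass 3: [19, 31, 58, 58, 70] (0 swaps)

After 3 passes: [19, 31, 58, 58, 70]


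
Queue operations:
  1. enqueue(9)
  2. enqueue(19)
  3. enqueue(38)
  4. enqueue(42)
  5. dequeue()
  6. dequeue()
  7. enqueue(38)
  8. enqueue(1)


enqueue(9) -> [9]
enqueue(19) -> [9, 19]
enqueue(38) -> [9, 19, 38]
enqueue(42) -> [9, 19, 38, 42]
dequeue()->9, [19, 38, 42]
dequeue()->19, [38, 42]
enqueue(38) -> [38, 42, 38]
enqueue(1) -> [38, 42, 38, 1]

Final queue: [38, 42, 38, 1]


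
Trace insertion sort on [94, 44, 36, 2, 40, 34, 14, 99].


Initial: [94, 44, 36, 2, 40, 34, 14, 99]
Insert 44: [44, 94, 36, 2, 40, 34, 14, 99]
Insert 36: [36, 44, 94, 2, 40, 34, 14, 99]
Insert 2: [2, 36, 44, 94, 40, 34, 14, 99]
Insert 40: [2, 36, 40, 44, 94, 34, 14, 99]
Insert 34: [2, 34, 36, 40, 44, 94, 14, 99]
Insert 14: [2, 14, 34, 36, 40, 44, 94, 99]
Insert 99: [2, 14, 34, 36, 40, 44, 94, 99]

Sorted: [2, 14, 34, 36, 40, 44, 94, 99]


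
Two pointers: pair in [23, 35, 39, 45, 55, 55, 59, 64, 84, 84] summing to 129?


lo=0(23)+hi=9(84)=107
lo=1(35)+hi=9(84)=119
lo=2(39)+hi=9(84)=123
lo=3(45)+hi=9(84)=129

Yes: 45+84=129


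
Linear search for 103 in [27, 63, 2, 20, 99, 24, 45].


i=0: 27!=103
i=1: 63!=103
i=2: 2!=103
i=3: 20!=103
i=4: 99!=103
i=5: 24!=103
i=6: 45!=103

Not found, 7 comps


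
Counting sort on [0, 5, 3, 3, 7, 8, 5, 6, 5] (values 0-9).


Input: [0, 5, 3, 3, 7, 8, 5, 6, 5]
Counts: [1, 0, 0, 2, 0, 3, 1, 1, 1, 0]

Sorted: [0, 3, 3, 5, 5, 5, 6, 7, 8]


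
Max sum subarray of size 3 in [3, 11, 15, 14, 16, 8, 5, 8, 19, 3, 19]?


[0:3]: 29
[1:4]: 40
[2:5]: 45
[3:6]: 38
[4:7]: 29
[5:8]: 21
[6:9]: 32
[7:10]: 30
[8:11]: 41

Max: 45 at [2:5]


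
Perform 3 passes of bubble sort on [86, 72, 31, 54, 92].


Initial: [86, 72, 31, 54, 92]
Pass 1: [72, 31, 54, 86, 92] (3 swaps)
Pass 2: [31, 54, 72, 86, 92] (2 swaps)
Pass 3: [31, 54, 72, 86, 92] (0 swaps)

After 3 passes: [31, 54, 72, 86, 92]


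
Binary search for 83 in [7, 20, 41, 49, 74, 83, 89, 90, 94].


Step 1: lo=0, hi=8, mid=4, val=74
Step 2: lo=5, hi=8, mid=6, val=89
Step 3: lo=5, hi=5, mid=5, val=83

Found at index 5


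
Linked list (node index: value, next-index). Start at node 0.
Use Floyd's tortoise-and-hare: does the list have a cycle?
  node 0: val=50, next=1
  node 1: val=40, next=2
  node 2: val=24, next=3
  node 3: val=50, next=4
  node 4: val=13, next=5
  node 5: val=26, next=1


Floyd's tortoise (slow, +1) and hare (fast, +2):
  init: slow=0, fast=0
  step 1: slow=1, fast=2
  step 2: slow=2, fast=4
  step 3: slow=3, fast=1
  step 4: slow=4, fast=3
  step 5: slow=5, fast=5
  slow == fast at node 5: cycle detected

Cycle: yes


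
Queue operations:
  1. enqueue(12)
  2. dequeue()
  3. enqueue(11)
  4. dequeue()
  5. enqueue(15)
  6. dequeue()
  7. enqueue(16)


enqueue(12) -> [12]
dequeue()->12, []
enqueue(11) -> [11]
dequeue()->11, []
enqueue(15) -> [15]
dequeue()->15, []
enqueue(16) -> [16]

Final queue: [16]


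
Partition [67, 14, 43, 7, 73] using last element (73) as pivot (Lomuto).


Pivot: 73
  67 <= 73: advance i (no swap)
  14 <= 73: advance i (no swap)
  43 <= 73: advance i (no swap)
  7 <= 73: advance i (no swap)
Place pivot at 4: [67, 14, 43, 7, 73]

Partitioned: [67, 14, 43, 7, 73]


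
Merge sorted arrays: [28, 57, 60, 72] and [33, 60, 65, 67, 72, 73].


Take 28 from A
Take 33 from B
Take 57 from A
Take 60 from A
Take 60 from B
Take 65 from B
Take 67 from B
Take 72 from A

Merged: [28, 33, 57, 60, 60, 65, 67, 72, 72, 73]


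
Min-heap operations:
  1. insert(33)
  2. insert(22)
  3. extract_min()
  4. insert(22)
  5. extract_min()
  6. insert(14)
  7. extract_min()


insert(33) -> [33]
insert(22) -> [22, 33]
extract_min()->22, [33]
insert(22) -> [22, 33]
extract_min()->22, [33]
insert(14) -> [14, 33]
extract_min()->14, [33]

Final heap: [33]


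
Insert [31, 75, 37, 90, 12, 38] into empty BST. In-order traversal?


Insert 31: root
Insert 75: R from 31
Insert 37: R from 31 -> L from 75
Insert 90: R from 31 -> R from 75
Insert 12: L from 31
Insert 38: R from 31 -> L from 75 -> R from 37

In-order: [12, 31, 37, 38, 75, 90]


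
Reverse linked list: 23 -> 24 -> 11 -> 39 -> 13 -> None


Step 1: curr=23, set curr.next=prev(None) | reversed so far: 23
Step 2: curr=24, set curr.next=prev(23) | reversed so far: 24 -> 23
Step 3: curr=11, set curr.next=prev(24) | reversed so far: 11 -> 24 -> 23
Step 4: curr=39, set curr.next=prev(11) | reversed so far: 39 -> 11 -> 24 -> 23
Step 5: curr=13, set curr.next=prev(39) | reversed so far: 13 -> 39 -> 11 -> 24 -> 23

13 -> 39 -> 11 -> 24 -> 23 -> None


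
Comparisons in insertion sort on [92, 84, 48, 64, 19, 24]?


Algorithm: insertion sort
Input: [92, 84, 48, 64, 19, 24]
Sorted: [19, 24, 48, 64, 84, 92]

15


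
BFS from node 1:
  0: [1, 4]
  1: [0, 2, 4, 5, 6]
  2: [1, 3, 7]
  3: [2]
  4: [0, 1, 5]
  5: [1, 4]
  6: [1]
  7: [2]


Visit 1, enqueue [0, 2, 4, 5, 6]
Visit 0, enqueue []
Visit 2, enqueue [3, 7]
Visit 4, enqueue []
Visit 5, enqueue []
Visit 6, enqueue []
Visit 3, enqueue []
Visit 7, enqueue []

BFS order: [1, 0, 2, 4, 5, 6, 3, 7]


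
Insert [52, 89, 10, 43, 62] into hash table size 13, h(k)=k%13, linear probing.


Insert 52: h=0 -> slot 0
Insert 89: h=11 -> slot 11
Insert 10: h=10 -> slot 10
Insert 43: h=4 -> slot 4
Insert 62: h=10, 2 probes -> slot 12

Table: [52, None, None, None, 43, None, None, None, None, None, 10, 89, 62]


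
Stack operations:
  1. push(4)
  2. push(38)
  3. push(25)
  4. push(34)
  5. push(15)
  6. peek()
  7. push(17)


push(4) -> [4]
push(38) -> [4, 38]
push(25) -> [4, 38, 25]
push(34) -> [4, 38, 25, 34]
push(15) -> [4, 38, 25, 34, 15]
peek()->15
push(17) -> [4, 38, 25, 34, 15, 17]

Final stack: [4, 38, 25, 34, 15, 17]


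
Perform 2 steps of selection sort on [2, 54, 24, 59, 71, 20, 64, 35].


Initial: [2, 54, 24, 59, 71, 20, 64, 35]
Step 1: min=2 at 0
  Swap: [2, 54, 24, 59, 71, 20, 64, 35]
Step 2: min=20 at 5
  Swap: [2, 20, 24, 59, 71, 54, 64, 35]

After 2 steps: [2, 20, 24, 59, 71, 54, 64, 35]


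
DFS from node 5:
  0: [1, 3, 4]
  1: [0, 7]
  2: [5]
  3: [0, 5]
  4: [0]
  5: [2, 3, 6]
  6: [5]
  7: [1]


Visit 5, push [6, 3, 2]
Visit 2, push []
Visit 3, push [0]
Visit 0, push [4, 1]
Visit 1, push [7]
Visit 7, push []
Visit 4, push []
Visit 6, push []

DFS order: [5, 2, 3, 0, 1, 7, 4, 6]


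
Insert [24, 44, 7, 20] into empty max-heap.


Insert 24: [24]
Insert 44: [44, 24]
Insert 7: [44, 24, 7]
Insert 20: [44, 24, 7, 20]

Final heap: [44, 24, 7, 20]


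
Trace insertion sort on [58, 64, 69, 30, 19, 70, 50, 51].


Initial: [58, 64, 69, 30, 19, 70, 50, 51]
Insert 64: [58, 64, 69, 30, 19, 70, 50, 51]
Insert 69: [58, 64, 69, 30, 19, 70, 50, 51]
Insert 30: [30, 58, 64, 69, 19, 70, 50, 51]
Insert 19: [19, 30, 58, 64, 69, 70, 50, 51]
Insert 70: [19, 30, 58, 64, 69, 70, 50, 51]
Insert 50: [19, 30, 50, 58, 64, 69, 70, 51]
Insert 51: [19, 30, 50, 51, 58, 64, 69, 70]

Sorted: [19, 30, 50, 51, 58, 64, 69, 70]


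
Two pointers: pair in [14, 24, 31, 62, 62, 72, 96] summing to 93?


lo=0(14)+hi=6(96)=110
lo=0(14)+hi=5(72)=86
lo=1(24)+hi=5(72)=96
lo=1(24)+hi=4(62)=86
lo=2(31)+hi=4(62)=93

Yes: 31+62=93


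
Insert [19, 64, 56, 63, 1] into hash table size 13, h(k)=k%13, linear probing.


Insert 19: h=6 -> slot 6
Insert 64: h=12 -> slot 12
Insert 56: h=4 -> slot 4
Insert 63: h=11 -> slot 11
Insert 1: h=1 -> slot 1

Table: [None, 1, None, None, 56, None, 19, None, None, None, None, 63, 64]


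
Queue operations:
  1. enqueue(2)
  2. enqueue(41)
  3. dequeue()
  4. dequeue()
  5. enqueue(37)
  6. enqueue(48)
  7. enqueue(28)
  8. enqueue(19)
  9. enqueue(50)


enqueue(2) -> [2]
enqueue(41) -> [2, 41]
dequeue()->2, [41]
dequeue()->41, []
enqueue(37) -> [37]
enqueue(48) -> [37, 48]
enqueue(28) -> [37, 48, 28]
enqueue(19) -> [37, 48, 28, 19]
enqueue(50) -> [37, 48, 28, 19, 50]

Final queue: [37, 48, 28, 19, 50]


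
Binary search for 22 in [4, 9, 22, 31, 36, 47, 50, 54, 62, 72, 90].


Step 1: lo=0, hi=10, mid=5, val=47
Step 2: lo=0, hi=4, mid=2, val=22

Found at index 2


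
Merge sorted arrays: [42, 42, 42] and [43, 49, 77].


Take 42 from A
Take 42 from A
Take 42 from A

Merged: [42, 42, 42, 43, 49, 77]


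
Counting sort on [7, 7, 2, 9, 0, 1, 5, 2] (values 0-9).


Input: [7, 7, 2, 9, 0, 1, 5, 2]
Counts: [1, 1, 2, 0, 0, 1, 0, 2, 0, 1]

Sorted: [0, 1, 2, 2, 5, 7, 7, 9]


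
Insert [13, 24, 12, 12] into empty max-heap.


Insert 13: [13]
Insert 24: [24, 13]
Insert 12: [24, 13, 12]
Insert 12: [24, 13, 12, 12]

Final heap: [24, 13, 12, 12]


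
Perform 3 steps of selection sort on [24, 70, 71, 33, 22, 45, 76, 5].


Initial: [24, 70, 71, 33, 22, 45, 76, 5]
Step 1: min=5 at 7
  Swap: [5, 70, 71, 33, 22, 45, 76, 24]
Step 2: min=22 at 4
  Swap: [5, 22, 71, 33, 70, 45, 76, 24]
Step 3: min=24 at 7
  Swap: [5, 22, 24, 33, 70, 45, 76, 71]

After 3 steps: [5, 22, 24, 33, 70, 45, 76, 71]


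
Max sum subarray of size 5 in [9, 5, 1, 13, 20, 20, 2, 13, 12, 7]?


[0:5]: 48
[1:6]: 59
[2:7]: 56
[3:8]: 68
[4:9]: 67
[5:10]: 54

Max: 68 at [3:8]


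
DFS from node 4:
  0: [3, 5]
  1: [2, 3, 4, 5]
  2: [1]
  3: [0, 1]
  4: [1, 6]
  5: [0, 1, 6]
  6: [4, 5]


Visit 4, push [6, 1]
Visit 1, push [5, 3, 2]
Visit 2, push []
Visit 3, push [0]
Visit 0, push [5]
Visit 5, push [6]
Visit 6, push []

DFS order: [4, 1, 2, 3, 0, 5, 6]


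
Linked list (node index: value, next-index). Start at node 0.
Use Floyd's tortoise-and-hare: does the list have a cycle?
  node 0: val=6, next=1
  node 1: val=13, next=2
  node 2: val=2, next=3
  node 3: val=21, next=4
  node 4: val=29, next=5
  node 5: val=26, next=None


Floyd's tortoise (slow, +1) and hare (fast, +2):
  init: slow=0, fast=0
  step 1: slow=1, fast=2
  step 2: slow=2, fast=4
  step 3: fast 4->5->None, no cycle

Cycle: no


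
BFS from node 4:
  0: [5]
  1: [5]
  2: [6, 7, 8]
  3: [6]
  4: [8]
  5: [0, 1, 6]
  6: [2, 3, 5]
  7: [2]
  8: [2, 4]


Visit 4, enqueue [8]
Visit 8, enqueue [2]
Visit 2, enqueue [6, 7]
Visit 6, enqueue [3, 5]
Visit 7, enqueue []
Visit 3, enqueue []
Visit 5, enqueue [0, 1]
Visit 0, enqueue []
Visit 1, enqueue []

BFS order: [4, 8, 2, 6, 7, 3, 5, 0, 1]


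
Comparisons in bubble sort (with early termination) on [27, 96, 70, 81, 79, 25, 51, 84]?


Algorithm: bubble sort (with early termination)
Input: [27, 96, 70, 81, 79, 25, 51, 84]
Sorted: [25, 27, 51, 70, 79, 81, 84, 96]

27


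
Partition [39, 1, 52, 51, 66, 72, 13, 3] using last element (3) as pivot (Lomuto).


Pivot: 3
  1 <= 3: swap -> [1, 39, 52, 51, 66, 72, 13, 3]
Place pivot at 1: [1, 3, 52, 51, 66, 72, 13, 39]

Partitioned: [1, 3, 52, 51, 66, 72, 13, 39]


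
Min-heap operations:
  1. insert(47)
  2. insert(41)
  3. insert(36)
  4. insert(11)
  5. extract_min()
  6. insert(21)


insert(47) -> [47]
insert(41) -> [41, 47]
insert(36) -> [36, 47, 41]
insert(11) -> [11, 36, 41, 47]
extract_min()->11, [36, 47, 41]
insert(21) -> [21, 36, 41, 47]

Final heap: [21, 36, 41, 47]


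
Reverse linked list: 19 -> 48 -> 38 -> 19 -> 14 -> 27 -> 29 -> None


Step 1: curr=19, set curr.next=prev(None) | reversed so far: 19
Step 2: curr=48, set curr.next=prev(19) | reversed so far: 48 -> 19
Step 3: curr=38, set curr.next=prev(48) | reversed so far: 38 -> 48 -> 19
Step 4: curr=19, set curr.next=prev(38) | reversed so far: 19 -> 38 -> 48 -> 19
Step 5: curr=14, set curr.next=prev(19) | reversed so far: 14 -> 19 -> 38 -> 48 -> 19
Step 6: curr=27, set curr.next=prev(14) | reversed so far: 27 -> 14 -> 19 -> 38 -> 48 -> 19
Step 7: curr=29, set curr.next=prev(27) | reversed so far: 29 -> 27 -> 14 -> 19 -> 38 -> 48 -> 19

29 -> 27 -> 14 -> 19 -> 38 -> 48 -> 19 -> None


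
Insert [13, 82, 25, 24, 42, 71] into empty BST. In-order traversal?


Insert 13: root
Insert 82: R from 13
Insert 25: R from 13 -> L from 82
Insert 24: R from 13 -> L from 82 -> L from 25
Insert 42: R from 13 -> L from 82 -> R from 25
Insert 71: R from 13 -> L from 82 -> R from 25 -> R from 42

In-order: [13, 24, 25, 42, 71, 82]


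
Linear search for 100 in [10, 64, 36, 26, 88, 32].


i=0: 10!=100
i=1: 64!=100
i=2: 36!=100
i=3: 26!=100
i=4: 88!=100
i=5: 32!=100

Not found, 6 comps


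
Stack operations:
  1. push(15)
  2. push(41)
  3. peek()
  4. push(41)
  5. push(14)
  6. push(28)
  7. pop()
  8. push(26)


push(15) -> [15]
push(41) -> [15, 41]
peek()->41
push(41) -> [15, 41, 41]
push(14) -> [15, 41, 41, 14]
push(28) -> [15, 41, 41, 14, 28]
pop()->28, [15, 41, 41, 14]
push(26) -> [15, 41, 41, 14, 26]

Final stack: [15, 41, 41, 14, 26]


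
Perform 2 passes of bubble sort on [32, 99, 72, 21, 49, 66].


Initial: [32, 99, 72, 21, 49, 66]
Pass 1: [32, 72, 21, 49, 66, 99] (4 swaps)
Pass 2: [32, 21, 49, 66, 72, 99] (3 swaps)

After 2 passes: [32, 21, 49, 66, 72, 99]


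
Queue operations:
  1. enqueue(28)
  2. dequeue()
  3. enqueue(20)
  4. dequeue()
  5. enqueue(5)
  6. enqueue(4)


enqueue(28) -> [28]
dequeue()->28, []
enqueue(20) -> [20]
dequeue()->20, []
enqueue(5) -> [5]
enqueue(4) -> [5, 4]

Final queue: [5, 4]


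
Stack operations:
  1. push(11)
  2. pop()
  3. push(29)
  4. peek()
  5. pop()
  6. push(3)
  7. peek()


push(11) -> [11]
pop()->11, []
push(29) -> [29]
peek()->29
pop()->29, []
push(3) -> [3]
peek()->3

Final stack: [3]


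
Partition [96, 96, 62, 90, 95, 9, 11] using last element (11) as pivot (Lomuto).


Pivot: 11
  9 <= 11: swap -> [9, 96, 62, 90, 95, 96, 11]
Place pivot at 1: [9, 11, 62, 90, 95, 96, 96]

Partitioned: [9, 11, 62, 90, 95, 96, 96]


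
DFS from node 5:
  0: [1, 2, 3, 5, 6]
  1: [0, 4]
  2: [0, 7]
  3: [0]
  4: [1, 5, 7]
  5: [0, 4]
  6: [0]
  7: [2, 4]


Visit 5, push [4, 0]
Visit 0, push [6, 3, 2, 1]
Visit 1, push [4]
Visit 4, push [7]
Visit 7, push [2]
Visit 2, push []
Visit 3, push []
Visit 6, push []

DFS order: [5, 0, 1, 4, 7, 2, 3, 6]


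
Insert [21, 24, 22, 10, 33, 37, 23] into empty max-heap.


Insert 21: [21]
Insert 24: [24, 21]
Insert 22: [24, 21, 22]
Insert 10: [24, 21, 22, 10]
Insert 33: [33, 24, 22, 10, 21]
Insert 37: [37, 24, 33, 10, 21, 22]
Insert 23: [37, 24, 33, 10, 21, 22, 23]

Final heap: [37, 24, 33, 10, 21, 22, 23]


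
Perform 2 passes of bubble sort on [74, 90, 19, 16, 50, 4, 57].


Initial: [74, 90, 19, 16, 50, 4, 57]
Pass 1: [74, 19, 16, 50, 4, 57, 90] (5 swaps)
Pass 2: [19, 16, 50, 4, 57, 74, 90] (5 swaps)

After 2 passes: [19, 16, 50, 4, 57, 74, 90]


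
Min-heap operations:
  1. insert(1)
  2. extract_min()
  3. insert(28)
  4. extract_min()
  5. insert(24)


insert(1) -> [1]
extract_min()->1, []
insert(28) -> [28]
extract_min()->28, []
insert(24) -> [24]

Final heap: [24]


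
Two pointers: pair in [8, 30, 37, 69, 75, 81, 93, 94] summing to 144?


lo=0(8)+hi=7(94)=102
lo=1(30)+hi=7(94)=124
lo=2(37)+hi=7(94)=131
lo=3(69)+hi=7(94)=163
lo=3(69)+hi=6(93)=162
lo=3(69)+hi=5(81)=150
lo=3(69)+hi=4(75)=144

Yes: 69+75=144


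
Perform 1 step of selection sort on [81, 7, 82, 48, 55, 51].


Initial: [81, 7, 82, 48, 55, 51]
Step 1: min=7 at 1
  Swap: [7, 81, 82, 48, 55, 51]

After 1 step: [7, 81, 82, 48, 55, 51]


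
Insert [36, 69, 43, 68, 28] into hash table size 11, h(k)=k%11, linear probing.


Insert 36: h=3 -> slot 3
Insert 69: h=3, 1 probes -> slot 4
Insert 43: h=10 -> slot 10
Insert 68: h=2 -> slot 2
Insert 28: h=6 -> slot 6

Table: [None, None, 68, 36, 69, None, 28, None, None, None, 43]


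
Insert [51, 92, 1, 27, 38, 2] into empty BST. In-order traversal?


Insert 51: root
Insert 92: R from 51
Insert 1: L from 51
Insert 27: L from 51 -> R from 1
Insert 38: L from 51 -> R from 1 -> R from 27
Insert 2: L from 51 -> R from 1 -> L from 27

In-order: [1, 2, 27, 38, 51, 92]


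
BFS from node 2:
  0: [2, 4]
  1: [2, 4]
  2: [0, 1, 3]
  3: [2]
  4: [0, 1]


Visit 2, enqueue [0, 1, 3]
Visit 0, enqueue [4]
Visit 1, enqueue []
Visit 3, enqueue []
Visit 4, enqueue []

BFS order: [2, 0, 1, 3, 4]


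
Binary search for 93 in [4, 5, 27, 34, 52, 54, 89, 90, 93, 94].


Step 1: lo=0, hi=9, mid=4, val=52
Step 2: lo=5, hi=9, mid=7, val=90
Step 3: lo=8, hi=9, mid=8, val=93

Found at index 8


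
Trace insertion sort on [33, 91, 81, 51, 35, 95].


Initial: [33, 91, 81, 51, 35, 95]
Insert 91: [33, 91, 81, 51, 35, 95]
Insert 81: [33, 81, 91, 51, 35, 95]
Insert 51: [33, 51, 81, 91, 35, 95]
Insert 35: [33, 35, 51, 81, 91, 95]
Insert 95: [33, 35, 51, 81, 91, 95]

Sorted: [33, 35, 51, 81, 91, 95]


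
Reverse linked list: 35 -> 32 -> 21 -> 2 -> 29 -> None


Step 1: curr=35, set curr.next=prev(None) | reversed so far: 35
Step 2: curr=32, set curr.next=prev(35) | reversed so far: 32 -> 35
Step 3: curr=21, set curr.next=prev(32) | reversed so far: 21 -> 32 -> 35
Step 4: curr=2, set curr.next=prev(21) | reversed so far: 2 -> 21 -> 32 -> 35
Step 5: curr=29, set curr.next=prev(2) | reversed so far: 29 -> 2 -> 21 -> 32 -> 35

29 -> 2 -> 21 -> 32 -> 35 -> None


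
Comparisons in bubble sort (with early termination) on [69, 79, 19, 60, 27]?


Algorithm: bubble sort (with early termination)
Input: [69, 79, 19, 60, 27]
Sorted: [19, 27, 60, 69, 79]

10


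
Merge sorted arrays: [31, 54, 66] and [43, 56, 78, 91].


Take 31 from A
Take 43 from B
Take 54 from A
Take 56 from B
Take 66 from A

Merged: [31, 43, 54, 56, 66, 78, 91]


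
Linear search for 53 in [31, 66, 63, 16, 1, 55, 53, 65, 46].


i=0: 31!=53
i=1: 66!=53
i=2: 63!=53
i=3: 16!=53
i=4: 1!=53
i=5: 55!=53
i=6: 53==53 found!

Found at 6, 7 comps


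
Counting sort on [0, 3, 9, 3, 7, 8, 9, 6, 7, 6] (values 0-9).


Input: [0, 3, 9, 3, 7, 8, 9, 6, 7, 6]
Counts: [1, 0, 0, 2, 0, 0, 2, 2, 1, 2]

Sorted: [0, 3, 3, 6, 6, 7, 7, 8, 9, 9]


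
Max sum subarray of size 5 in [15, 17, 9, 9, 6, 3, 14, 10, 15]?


[0:5]: 56
[1:6]: 44
[2:7]: 41
[3:8]: 42
[4:9]: 48

Max: 56 at [0:5]


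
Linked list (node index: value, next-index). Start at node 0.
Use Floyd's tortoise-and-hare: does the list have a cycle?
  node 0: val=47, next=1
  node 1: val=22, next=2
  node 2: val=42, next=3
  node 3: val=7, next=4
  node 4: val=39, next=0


Floyd's tortoise (slow, +1) and hare (fast, +2):
  init: slow=0, fast=0
  step 1: slow=1, fast=2
  step 2: slow=2, fast=4
  step 3: slow=3, fast=1
  step 4: slow=4, fast=3
  step 5: slow=0, fast=0
  slow == fast at node 0: cycle detected

Cycle: yes


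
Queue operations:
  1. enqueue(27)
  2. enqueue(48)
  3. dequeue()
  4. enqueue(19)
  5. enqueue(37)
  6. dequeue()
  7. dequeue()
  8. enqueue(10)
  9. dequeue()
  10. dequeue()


enqueue(27) -> [27]
enqueue(48) -> [27, 48]
dequeue()->27, [48]
enqueue(19) -> [48, 19]
enqueue(37) -> [48, 19, 37]
dequeue()->48, [19, 37]
dequeue()->19, [37]
enqueue(10) -> [37, 10]
dequeue()->37, [10]
dequeue()->10, []

Final queue: []


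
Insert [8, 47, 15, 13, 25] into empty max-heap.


Insert 8: [8]
Insert 47: [47, 8]
Insert 15: [47, 8, 15]
Insert 13: [47, 13, 15, 8]
Insert 25: [47, 25, 15, 8, 13]

Final heap: [47, 25, 15, 8, 13]


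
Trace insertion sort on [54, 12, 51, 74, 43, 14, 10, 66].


Initial: [54, 12, 51, 74, 43, 14, 10, 66]
Insert 12: [12, 54, 51, 74, 43, 14, 10, 66]
Insert 51: [12, 51, 54, 74, 43, 14, 10, 66]
Insert 74: [12, 51, 54, 74, 43, 14, 10, 66]
Insert 43: [12, 43, 51, 54, 74, 14, 10, 66]
Insert 14: [12, 14, 43, 51, 54, 74, 10, 66]
Insert 10: [10, 12, 14, 43, 51, 54, 74, 66]
Insert 66: [10, 12, 14, 43, 51, 54, 66, 74]

Sorted: [10, 12, 14, 43, 51, 54, 66, 74]


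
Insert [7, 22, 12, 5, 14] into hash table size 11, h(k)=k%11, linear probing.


Insert 7: h=7 -> slot 7
Insert 22: h=0 -> slot 0
Insert 12: h=1 -> slot 1
Insert 5: h=5 -> slot 5
Insert 14: h=3 -> slot 3

Table: [22, 12, None, 14, None, 5, None, 7, None, None, None]


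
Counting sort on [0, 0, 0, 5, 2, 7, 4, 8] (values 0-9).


Input: [0, 0, 0, 5, 2, 7, 4, 8]
Counts: [3, 0, 1, 0, 1, 1, 0, 1, 1, 0]

Sorted: [0, 0, 0, 2, 4, 5, 7, 8]


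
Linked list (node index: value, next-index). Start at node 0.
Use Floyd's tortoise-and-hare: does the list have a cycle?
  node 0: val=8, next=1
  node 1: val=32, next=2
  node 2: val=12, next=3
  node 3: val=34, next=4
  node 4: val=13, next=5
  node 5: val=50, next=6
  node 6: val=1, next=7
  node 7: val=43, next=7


Floyd's tortoise (slow, +1) and hare (fast, +2):
  init: slow=0, fast=0
  step 1: slow=1, fast=2
  step 2: slow=2, fast=4
  step 3: slow=3, fast=6
  step 4: slow=4, fast=7
  step 5: slow=5, fast=7
  step 6: slow=6, fast=7
  step 7: slow=7, fast=7
  slow == fast at node 7: cycle detected

Cycle: yes


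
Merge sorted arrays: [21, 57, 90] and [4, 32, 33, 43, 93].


Take 4 from B
Take 21 from A
Take 32 from B
Take 33 from B
Take 43 from B
Take 57 from A
Take 90 from A

Merged: [4, 21, 32, 33, 43, 57, 90, 93]


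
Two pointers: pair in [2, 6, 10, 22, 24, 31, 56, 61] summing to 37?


lo=0(2)+hi=7(61)=63
lo=0(2)+hi=6(56)=58
lo=0(2)+hi=5(31)=33
lo=1(6)+hi=5(31)=37

Yes: 6+31=37


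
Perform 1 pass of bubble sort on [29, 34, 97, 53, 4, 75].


Initial: [29, 34, 97, 53, 4, 75]
Pass 1: [29, 34, 53, 4, 75, 97] (3 swaps)

After 1 pass: [29, 34, 53, 4, 75, 97]


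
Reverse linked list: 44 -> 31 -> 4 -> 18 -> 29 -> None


Step 1: curr=44, set curr.next=prev(None) | reversed so far: 44
Step 2: curr=31, set curr.next=prev(44) | reversed so far: 31 -> 44
Step 3: curr=4, set curr.next=prev(31) | reversed so far: 4 -> 31 -> 44
Step 4: curr=18, set curr.next=prev(4) | reversed so far: 18 -> 4 -> 31 -> 44
Step 5: curr=29, set curr.next=prev(18) | reversed so far: 29 -> 18 -> 4 -> 31 -> 44

29 -> 18 -> 4 -> 31 -> 44 -> None


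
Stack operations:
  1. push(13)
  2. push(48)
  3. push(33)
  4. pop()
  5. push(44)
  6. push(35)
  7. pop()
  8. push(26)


push(13) -> [13]
push(48) -> [13, 48]
push(33) -> [13, 48, 33]
pop()->33, [13, 48]
push(44) -> [13, 48, 44]
push(35) -> [13, 48, 44, 35]
pop()->35, [13, 48, 44]
push(26) -> [13, 48, 44, 26]

Final stack: [13, 48, 44, 26]


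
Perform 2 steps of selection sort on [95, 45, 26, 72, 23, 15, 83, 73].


Initial: [95, 45, 26, 72, 23, 15, 83, 73]
Step 1: min=15 at 5
  Swap: [15, 45, 26, 72, 23, 95, 83, 73]
Step 2: min=23 at 4
  Swap: [15, 23, 26, 72, 45, 95, 83, 73]

After 2 steps: [15, 23, 26, 72, 45, 95, 83, 73]


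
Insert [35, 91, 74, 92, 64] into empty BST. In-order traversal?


Insert 35: root
Insert 91: R from 35
Insert 74: R from 35 -> L from 91
Insert 92: R from 35 -> R from 91
Insert 64: R from 35 -> L from 91 -> L from 74

In-order: [35, 64, 74, 91, 92]


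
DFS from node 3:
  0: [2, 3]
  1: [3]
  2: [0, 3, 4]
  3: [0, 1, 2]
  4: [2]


Visit 3, push [2, 1, 0]
Visit 0, push [2]
Visit 2, push [4]
Visit 4, push []
Visit 1, push []

DFS order: [3, 0, 2, 4, 1]


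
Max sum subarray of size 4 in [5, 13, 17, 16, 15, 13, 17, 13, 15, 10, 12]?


[0:4]: 51
[1:5]: 61
[2:6]: 61
[3:7]: 61
[4:8]: 58
[5:9]: 58
[6:10]: 55
[7:11]: 50

Max: 61 at [1:5]


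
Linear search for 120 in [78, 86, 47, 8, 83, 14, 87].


i=0: 78!=120
i=1: 86!=120
i=2: 47!=120
i=3: 8!=120
i=4: 83!=120
i=5: 14!=120
i=6: 87!=120

Not found, 7 comps


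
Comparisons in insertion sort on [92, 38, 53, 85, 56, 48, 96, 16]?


Algorithm: insertion sort
Input: [92, 38, 53, 85, 56, 48, 96, 16]
Sorted: [16, 38, 48, 53, 56, 85, 92, 96]

21


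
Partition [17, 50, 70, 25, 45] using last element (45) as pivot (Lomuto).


Pivot: 45
  17 <= 45: advance i (no swap)
  25 <= 45: swap -> [17, 25, 70, 50, 45]
Place pivot at 2: [17, 25, 45, 50, 70]

Partitioned: [17, 25, 45, 50, 70]


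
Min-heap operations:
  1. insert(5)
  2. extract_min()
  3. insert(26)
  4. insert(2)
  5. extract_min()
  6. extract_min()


insert(5) -> [5]
extract_min()->5, []
insert(26) -> [26]
insert(2) -> [2, 26]
extract_min()->2, [26]
extract_min()->26, []

Final heap: []


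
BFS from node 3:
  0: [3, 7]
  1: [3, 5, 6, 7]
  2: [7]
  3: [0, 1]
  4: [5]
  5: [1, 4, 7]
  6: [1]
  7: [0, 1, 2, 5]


Visit 3, enqueue [0, 1]
Visit 0, enqueue [7]
Visit 1, enqueue [5, 6]
Visit 7, enqueue [2]
Visit 5, enqueue [4]
Visit 6, enqueue []
Visit 2, enqueue []
Visit 4, enqueue []

BFS order: [3, 0, 1, 7, 5, 6, 2, 4]


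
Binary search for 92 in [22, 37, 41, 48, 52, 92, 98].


Step 1: lo=0, hi=6, mid=3, val=48
Step 2: lo=4, hi=6, mid=5, val=92

Found at index 5


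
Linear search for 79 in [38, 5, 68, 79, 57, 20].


i=0: 38!=79
i=1: 5!=79
i=2: 68!=79
i=3: 79==79 found!

Found at 3, 4 comps


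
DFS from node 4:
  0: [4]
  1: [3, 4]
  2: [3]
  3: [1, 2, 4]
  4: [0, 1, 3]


Visit 4, push [3, 1, 0]
Visit 0, push []
Visit 1, push [3]
Visit 3, push [2]
Visit 2, push []

DFS order: [4, 0, 1, 3, 2]


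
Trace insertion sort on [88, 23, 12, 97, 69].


Initial: [88, 23, 12, 97, 69]
Insert 23: [23, 88, 12, 97, 69]
Insert 12: [12, 23, 88, 97, 69]
Insert 97: [12, 23, 88, 97, 69]
Insert 69: [12, 23, 69, 88, 97]

Sorted: [12, 23, 69, 88, 97]


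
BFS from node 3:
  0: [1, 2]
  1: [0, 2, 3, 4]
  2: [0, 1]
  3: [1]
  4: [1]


Visit 3, enqueue [1]
Visit 1, enqueue [0, 2, 4]
Visit 0, enqueue []
Visit 2, enqueue []
Visit 4, enqueue []

BFS order: [3, 1, 0, 2, 4]


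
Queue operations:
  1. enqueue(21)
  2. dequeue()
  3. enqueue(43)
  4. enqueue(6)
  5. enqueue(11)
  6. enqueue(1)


enqueue(21) -> [21]
dequeue()->21, []
enqueue(43) -> [43]
enqueue(6) -> [43, 6]
enqueue(11) -> [43, 6, 11]
enqueue(1) -> [43, 6, 11, 1]

Final queue: [43, 6, 11, 1]


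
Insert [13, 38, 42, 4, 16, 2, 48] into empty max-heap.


Insert 13: [13]
Insert 38: [38, 13]
Insert 42: [42, 13, 38]
Insert 4: [42, 13, 38, 4]
Insert 16: [42, 16, 38, 4, 13]
Insert 2: [42, 16, 38, 4, 13, 2]
Insert 48: [48, 16, 42, 4, 13, 2, 38]

Final heap: [48, 16, 42, 4, 13, 2, 38]
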